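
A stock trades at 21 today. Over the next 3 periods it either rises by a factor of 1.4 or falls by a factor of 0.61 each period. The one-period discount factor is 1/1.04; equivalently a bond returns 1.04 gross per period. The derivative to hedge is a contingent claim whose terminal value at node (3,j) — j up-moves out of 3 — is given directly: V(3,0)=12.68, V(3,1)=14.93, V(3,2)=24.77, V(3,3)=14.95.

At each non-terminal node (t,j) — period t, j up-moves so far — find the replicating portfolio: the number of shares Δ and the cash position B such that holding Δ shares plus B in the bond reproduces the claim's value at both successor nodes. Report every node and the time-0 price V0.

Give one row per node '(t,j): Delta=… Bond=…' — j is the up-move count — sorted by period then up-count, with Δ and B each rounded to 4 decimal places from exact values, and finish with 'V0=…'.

The replicating-portfolio and risk-neutral prices coincide; use p* = (1.04−0.61)/(1.4−0.61) = 0.5443 for the latter.
Payoff layer (t=3): V(3,0)=12.6800, V(3,1)=14.9300, V(3,2)=24.7700, V(3,3)=14.9500
  t=2,j=0: stock 7.8141 → up 10.9397 (V=14.9300), down 4.7666 (V=12.6800). Price 13.3699; hedge Δ=0.3645, bond B=10.5218.
  t=2,j=1: stock 17.9340 → up 25.1076 (V=24.7700), down 10.9397 (V=14.9300). Price 19.5057; hedge Δ=0.6945, bond B=7.0500.
  t=2,j=2: stock 41.1600 → up 57.6240 (V=14.9500), down 25.1076 (V=24.7700). Price 18.6778; hedge Δ=-0.3020, bond B=31.1082.
  t=1,j=0: stock 12.8100 → up 17.9340 (V=19.5057), down 7.8141 (V=13.3699). Price 16.0670; hedge Δ=0.6063, bond B=8.3001.
  t=1,j=1: stock 29.4000 → up 41.1600 (V=18.6778), down 17.9340 (V=19.5057). Price 18.3222; hedge Δ=-0.0356, bond B=19.3702.
  t=0,j=0: stock 21.0000 → up 29.4000 (V=18.3222), down 12.8100 (V=16.0670). Price 16.6293; hedge Δ=0.1359, bond B=13.7746.
Root portfolio cost Δ·21+B reproduces V0=16.6293.

(0,0): Delta=0.1359 Bond=13.7746
(1,0): Delta=0.6063 Bond=8.3001
(1,1): Delta=-0.0356 Bond=19.3702
(2,0): Delta=0.3645 Bond=10.5218
(2,1): Delta=0.6945 Bond=7.0500
(2,2): Delta=-0.3020 Bond=31.1082
V0=16.6293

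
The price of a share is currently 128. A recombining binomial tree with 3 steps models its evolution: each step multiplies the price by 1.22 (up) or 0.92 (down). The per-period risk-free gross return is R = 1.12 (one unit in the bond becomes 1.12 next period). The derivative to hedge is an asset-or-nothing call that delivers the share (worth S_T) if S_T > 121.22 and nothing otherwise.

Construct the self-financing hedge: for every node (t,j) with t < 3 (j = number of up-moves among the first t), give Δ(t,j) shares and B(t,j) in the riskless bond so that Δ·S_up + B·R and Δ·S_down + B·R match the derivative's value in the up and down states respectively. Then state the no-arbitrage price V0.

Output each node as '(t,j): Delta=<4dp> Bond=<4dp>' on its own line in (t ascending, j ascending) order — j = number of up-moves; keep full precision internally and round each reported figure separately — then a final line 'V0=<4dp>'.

Under the risk-neutral measure, an up-move has probability p* = (R−d)/(u−d) = 0.6667 and values discount at R = 1.12.
Terminal payoffs: V(3,0)=0.0000, V(3,1)=132.1738, V(3,2)=175.2740, V(3,3)=232.4285
  t=2,j=0: stock 108.3392 → up 132.1738 (V=132.1738), down 99.6721 (V=0.0000). Price 78.6749; hedge Δ=4.0667, bond B=-361.9045.
  t=2,j=1: stock 143.6672 → up 175.2740 (V=175.2740), down 132.1738 (V=132.1738). Price 143.6672; hedge Δ=1.0000, bond B=0.0000.
  t=2,j=2: stock 190.5152 → up 232.4285 (V=232.4285), down 175.2740 (V=175.2740). Price 190.5152; hedge Δ=1.0000, bond B=0.0000.
  t=1,j=0: stock 117.7600 → up 143.6672 (V=143.6672), down 108.3392 (V=78.6749). Price 108.9313; hedge Δ=1.8397, bond B=-107.7097.
  t=1,j=1: stock 156.1600 → up 190.5152 (V=190.5152), down 143.6672 (V=143.6672). Price 156.1600; hedge Δ=1.0000, bond B=0.0000.
  t=0,j=0: stock 128.0000 → up 156.1600 (V=156.1600), down 117.7600 (V=108.9313). Price 125.3724; hedge Δ=1.2299, bond B=-32.0565.
Root portfolio cost Δ·128+B reproduces V0=125.3724.

(0,0): Delta=1.2299 Bond=-32.0565
(1,0): Delta=1.8397 Bond=-107.7097
(1,1): Delta=1.0000 Bond=0.0000
(2,0): Delta=4.0667 Bond=-361.9045
(2,1): Delta=1.0000 Bond=0.0000
(2,2): Delta=1.0000 Bond=0.0000
V0=125.3724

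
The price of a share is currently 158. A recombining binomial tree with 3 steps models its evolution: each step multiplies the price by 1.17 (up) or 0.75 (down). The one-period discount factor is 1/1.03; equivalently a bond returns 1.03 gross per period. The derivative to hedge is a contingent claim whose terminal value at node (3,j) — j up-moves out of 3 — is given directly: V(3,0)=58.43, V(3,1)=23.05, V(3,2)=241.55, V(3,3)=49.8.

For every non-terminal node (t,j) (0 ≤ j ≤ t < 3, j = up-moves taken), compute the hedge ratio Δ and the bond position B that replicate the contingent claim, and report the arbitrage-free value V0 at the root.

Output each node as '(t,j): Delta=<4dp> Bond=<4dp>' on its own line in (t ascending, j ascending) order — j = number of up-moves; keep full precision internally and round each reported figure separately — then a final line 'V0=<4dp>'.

The replicating-portfolio and risk-neutral prices coincide; use p* = (1.03−0.75)/(1.17−0.75) = 0.6667 for the latter.
Payoff layer (t=3): V(3,0)=58.4300, V(3,1)=23.0500, V(3,2)=241.5500, V(3,3)=49.8000
Node (2,0) S=88.8750: V=(p*·23.0500+(1−p*)·58.4300)/1.03=33.8285; Δ=(23.0500−58.4300)/(103.9838−66.6562)=-0.9478; B=V−Δ·S=118.0666
Node (2,1) S=138.6450: V=(p*·241.5500+(1−p*)·23.0500)/1.03=163.8026; Δ=(241.5500−23.0500)/(162.2146−103.9837)=3.7523; B=V−Δ·S=-356.4355
Node (2,2) S=216.2862: V=(p*·49.8000+(1−p*)·241.5500)/1.03=110.4045; Δ=(49.8000−241.5500)/(253.0549−162.2146)=-2.1108; B=V−Δ·S=566.9521
Node (1,0) S=118.5000: V=(p*·163.8026+(1−p*)·33.8285)/1.03=116.9688; Δ=(163.8026−33.8285)/(138.6450−88.8750)=2.6115; B=V−Δ·S=-192.4933
Node (1,1) S=184.8600: V=(p*·110.4045+(1−p*)·163.8026)/1.03=124.4698; Δ=(110.4045−163.8026)/(216.2862−138.6450)=-0.6878; B=V−Δ·S=251.6080
Node (0,0) S=158.0000: V=(p*·124.4698+(1−p*)·116.9688)/1.03=118.4170; Δ=(124.4698−116.9688)/(184.8600−118.5000)=0.1130; B=V−Δ·S=100.5575
Root portfolio cost Δ·158+B reproduces V0=118.4170.

(0,0): Delta=0.1130 Bond=100.5575
(1,0): Delta=2.6115 Bond=-192.4933
(1,1): Delta=-0.6878 Bond=251.6080
(2,0): Delta=-0.9478 Bond=118.0666
(2,1): Delta=3.7523 Bond=-356.4355
(2,2): Delta=-2.1108 Bond=566.9521
V0=118.4170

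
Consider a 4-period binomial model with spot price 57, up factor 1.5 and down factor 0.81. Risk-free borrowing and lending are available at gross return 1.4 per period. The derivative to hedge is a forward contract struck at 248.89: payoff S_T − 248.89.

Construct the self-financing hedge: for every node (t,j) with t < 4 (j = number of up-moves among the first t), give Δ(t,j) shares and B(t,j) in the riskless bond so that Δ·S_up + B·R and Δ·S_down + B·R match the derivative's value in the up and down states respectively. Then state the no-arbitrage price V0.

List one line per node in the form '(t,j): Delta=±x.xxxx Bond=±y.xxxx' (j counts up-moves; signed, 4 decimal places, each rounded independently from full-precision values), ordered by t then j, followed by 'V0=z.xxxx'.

(0,0): Delta=1.0000 Bond=-64.7881
(1,0): Delta=1.0000 Bond=-90.7034
(1,1): Delta=1.0000 Bond=-90.7034
(2,0): Delta=1.0000 Bond=-126.9847
(2,1): Delta=1.0000 Bond=-126.9847
(2,2): Delta=1.0000 Bond=-126.9847
(3,0): Delta=1.0000 Bond=-177.7786
(3,1): Delta=1.0000 Bond=-177.7786
(3,2): Delta=1.0000 Bond=-177.7786
(3,3): Delta=1.0000 Bond=-177.7786
V0=-7.7881

Under the risk-neutral measure, an up-move has probability p* = (R−d)/(u−d) = 0.8551 and values discount at R = 1.4.
Terminal values V(4,·): V(4,0)=-224.3534, V(4,1)=-203.4518, V(4,2)=-164.7452, V(4,3)=-93.0662, V(4,4)=39.6725
Node (3,0) S=30.2921: V=(p*·-203.4518+(1−p*)·-224.3534)/1.4=-147.4864; Δ=(-203.4518−-224.3534)/(45.4382−24.5366)=1.0000; B=V−Δ·S=-177.7786
Node (3,1) S=56.0966: V=(p*·-164.7452+(1−p*)·-203.4518)/1.4=-121.6820; Δ=(-164.7452−-203.4518)/(84.1448−45.4382)=1.0000; B=V−Δ·S=-177.7786
Node (3,2) S=103.8825: V=(p*·-93.0662+(1−p*)·-164.7452)/1.4=-73.8961; Δ=(-93.0662−-164.7452)/(155.8238−84.1448)=1.0000; B=V−Δ·S=-177.7786
Node (3,3) S=192.3750: V=(p*·39.6725+(1−p*)·-93.0662)/1.4=14.5964; Δ=(39.6725−-93.0662)/(288.5625−155.8238)=1.0000; B=V−Δ·S=-177.7786
Node (2,0) S=37.3977: V=(p*·-121.6820+(1−p*)·-147.4864)/1.4=-89.5870; Δ=(-121.6820−-147.4864)/(56.0966−30.2921)=1.0000; B=V−Δ·S=-126.9847
Node (2,1) S=69.2550: V=(p*·-73.8961+(1−p*)·-121.6820)/1.4=-57.7297; Δ=(-73.8961−-121.6820)/(103.8825−56.0966)=1.0000; B=V−Δ·S=-126.9847
Node (2,2) S=128.2500: V=(p*·14.5964+(1−p*)·-73.8961)/1.4=1.2653; Δ=(14.5964−-73.8961)/(192.3750−103.8825)=1.0000; B=V−Δ·S=-126.9847
Node (1,0) S=46.1700: V=(p*·-57.7297+(1−p*)·-89.5870)/1.4=-44.5334; Δ=(-57.7297−-89.5870)/(69.2550−37.3977)=1.0000; B=V−Δ·S=-90.7034
Node (1,1) S=85.5000: V=(p*·1.2653+(1−p*)·-57.7297)/1.4=-5.2034; Δ=(1.2653−-57.7297)/(128.2500−69.2550)=1.0000; B=V−Δ·S=-90.7034
Node (0,0) S=57.0000: V=(p*·-5.2034+(1−p*)·-44.5334)/1.4=-7.7881; Δ=(-5.2034−-44.5334)/(85.5000−46.1700)=1.0000; B=V−Δ·S=-64.7881
Self-financing check: at every node Δ·S+B equals the discounted successor values.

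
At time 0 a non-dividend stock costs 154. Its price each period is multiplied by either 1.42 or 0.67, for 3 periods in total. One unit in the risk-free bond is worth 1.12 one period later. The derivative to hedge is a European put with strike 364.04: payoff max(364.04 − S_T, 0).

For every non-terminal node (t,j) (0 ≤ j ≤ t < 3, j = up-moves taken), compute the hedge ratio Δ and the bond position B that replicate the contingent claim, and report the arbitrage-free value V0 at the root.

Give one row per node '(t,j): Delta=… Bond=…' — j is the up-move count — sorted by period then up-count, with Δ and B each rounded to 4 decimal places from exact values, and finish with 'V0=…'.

The replicating-portfolio and risk-neutral prices coincide; use p* = (1.12−0.67)/(1.42−0.67) = 0.6000 for the latter.
Payoff layer (t=3): V(3,0)=317.7225, V(3,1)=265.8745, V(3,2)=155.9878, V(3,3)=0.0000
  t=2,j=0: stock 69.1306 → up 98.1655 (V=265.8745), down 46.3175 (V=317.7225). Price 255.9051; hedge Δ=-1.0000, bond B=325.0357.
  t=2,j=1: stock 146.5156 → up 208.0522 (V=155.9878), down 98.1655 (V=265.8745). Price 178.5201; hedge Δ=-1.0000, bond B=325.0357.
  t=2,j=2: stock 310.5256 → up 440.9464 (V=0.0000), down 208.0522 (V=155.9878). Price 55.7099; hedge Δ=-0.6698, bond B=263.6937.
  t=1,j=0: stock 103.1800 → up 146.5156 (V=178.5201), down 69.1306 (V=255.9051). Price 187.0305; hedge Δ=-1.0000, bond B=290.2105.
  t=1,j=1: stock 218.6800 → up 310.5256 (V=55.7099), down 146.5156 (V=178.5201). Price 93.6018; hedge Δ=-0.7488, bond B=257.3487.
  t=0,j=0: stock 154.0000 → up 218.6800 (V=93.6018), down 103.1800 (V=187.0305). Price 116.9404; hedge Δ=-0.8089, bond B=241.5120.
Self-financing check: at every node Δ·S+B equals the discounted successor values.

(0,0): Delta=-0.8089 Bond=241.5120
(1,0): Delta=-1.0000 Bond=290.2105
(1,1): Delta=-0.7488 Bond=257.3487
(2,0): Delta=-1.0000 Bond=325.0357
(2,1): Delta=-1.0000 Bond=325.0357
(2,2): Delta=-0.6698 Bond=263.6937
V0=116.9404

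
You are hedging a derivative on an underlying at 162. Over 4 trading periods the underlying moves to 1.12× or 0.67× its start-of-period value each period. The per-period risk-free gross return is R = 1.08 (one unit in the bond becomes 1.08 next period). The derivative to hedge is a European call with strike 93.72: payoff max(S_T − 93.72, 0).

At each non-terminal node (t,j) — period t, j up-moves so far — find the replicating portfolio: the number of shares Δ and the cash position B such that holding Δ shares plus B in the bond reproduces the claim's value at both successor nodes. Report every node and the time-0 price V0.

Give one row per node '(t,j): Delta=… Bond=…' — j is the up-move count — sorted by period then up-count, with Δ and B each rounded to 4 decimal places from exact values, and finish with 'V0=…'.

(0,0): Delta=0.9852 Bond=-66.3394
(1,0): Delta=0.8564 Bond=-57.6628
(1,1): Delta=0.9927 Bond=-73.0108
(2,0): Delta=0.0000 Bond=0.0000
(2,1): Delta=0.9063 Bond=-68.3515
(2,2): Delta=0.9978 Bond=-79.8760
(3,0): Delta=0.0000 Bond=0.0000
(3,1): Delta=0.0000 Bond=0.0000
(3,2): Delta=0.9592 Bond=-81.0216
(3,3): Delta=1.0000 Bond=-86.7778
V0=93.2617

Under the risk-neutral measure, an up-move has probability p* = (R−d)/(u−d) = 0.9111 and values discount at R = 1.08.
Payoff layer (t=4): V(4,0)=0.0000, V(4,1)=0.0000, V(4,2)=0.0000, V(4,3)=58.7709, V(4,4)=161.1901
Node (3,0) S=48.7236: V=(p*·0.0000+(1−p*)·0.0000)/1.08=0.0000; Δ=(0.0000−0.0000)/(54.5704−32.6448)=0.0000; B=V−Δ·S=0.0000
Node (3,1) S=81.4484: V=(p*·0.0000+(1−p*)·0.0000)/1.08=0.0000; Δ=(0.0000−0.0000)/(91.2222−54.5704)=0.0000; B=V−Δ·S=0.0000
Node (3,2) S=136.1526: V=(p*·58.7709+(1−p*)·0.0000)/1.08=49.5804; Δ=(58.7709−0.0000)/(152.4909−91.2222)=0.9592; B=V−Δ·S=-81.0216
Node (3,3) S=227.5983: V=(p*·161.1901+(1−p*)·58.7709)/1.08=140.8206; Δ=(161.1901−58.7709)/(254.9101−152.4909)=1.0000; B=V−Δ·S=-86.7778
Node (2,0) S=72.7218: V=(p*·0.0000+(1−p*)·0.0000)/1.08=0.0000; Δ=(0.0000−0.0000)/(81.4484−48.7236)=0.0000; B=V−Δ·S=0.0000
Node (2,1) S=121.5648: V=(p*·49.5804+(1−p*)·0.0000)/1.08=41.8271; Δ=(49.5804−0.0000)/(136.1526−81.4484)=0.9063; B=V−Δ·S=-68.3515
Node (2,2) S=203.2128: V=(p*·140.8206+(1−p*)·49.5804)/1.08=122.8799; Δ=(140.8206−49.5804)/(227.5983−136.1526)=0.9978; B=V−Δ·S=-79.8760
Node (1,0) S=108.5400: V=(p*·41.8271+(1−p*)·0.0000)/1.08=35.2862; Δ=(41.8271−0.0000)/(121.5648−72.7218)=0.8564; B=V−Δ·S=-57.6628
Node (1,1) S=181.4400: V=(p*·122.8799+(1−p*)·41.8271)/1.08=107.1067; Δ=(122.8799−41.8271)/(203.2128−121.5648)=0.9927; B=V−Δ·S=-73.0108
Node (0,0) S=162.0000: V=(p*·107.1067+(1−p*)·35.2862)/1.08=93.2617; Δ=(107.1067−35.2862)/(181.4400−108.5400)=0.9852; B=V−Δ·S=-66.3394
Check: Δ(0,0)·S0 + B(0,0) = 93.2617 = V0.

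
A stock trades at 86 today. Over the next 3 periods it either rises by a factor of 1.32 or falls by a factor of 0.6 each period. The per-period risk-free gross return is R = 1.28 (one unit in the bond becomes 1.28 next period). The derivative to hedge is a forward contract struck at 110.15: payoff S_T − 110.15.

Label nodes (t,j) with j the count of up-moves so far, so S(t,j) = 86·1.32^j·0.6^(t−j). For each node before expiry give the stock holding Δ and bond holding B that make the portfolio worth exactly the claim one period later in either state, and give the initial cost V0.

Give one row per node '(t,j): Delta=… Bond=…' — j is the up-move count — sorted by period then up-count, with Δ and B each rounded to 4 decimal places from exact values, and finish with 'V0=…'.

(0,0): Delta=1.0000 Bond=-52.5236
(1,0): Delta=1.0000 Bond=-67.2302
(1,1): Delta=1.0000 Bond=-67.2302
(2,0): Delta=1.0000 Bond=-86.0547
(2,1): Delta=1.0000 Bond=-86.0547
(2,2): Delta=1.0000 Bond=-86.0547
V0=33.4764

Since d<R<u, set p* = (R−d)/(u−d) = 0.9444; price each node as the discounted p*-expectation of its children.
At expiry t=3: V(3,0)=-91.5740, V(3,1)=-69.2828, V(3,2)=-20.2422, V(3,3)=87.6472
  t=2,j=0: stock 30.9600 → up 40.8672 (V=-69.2828), down 18.5760 (V=-91.5740). Price -55.0947; hedge Δ=1.0000, bond B=-86.0547.
  t=2,j=1: stock 68.1120 → up 89.9078 (V=-20.2422), down 40.8672 (V=-69.2828). Price -17.9427; hedge Δ=1.0000, bond B=-86.0547.
  t=2,j=2: stock 149.8464 → up 197.7972 (V=87.6472), down 89.9078 (V=-20.2422). Price 63.7917; hedge Δ=1.0000, bond B=-86.0547.
  t=1,j=0: stock 51.6000 → up 68.1120 (V=-17.9427), down 30.9600 (V=-55.0947). Price -15.6302; hedge Δ=1.0000, bond B=-67.2302.
  t=1,j=1: stock 113.5200 → up 149.8464 (V=63.7917), down 68.1120 (V=-17.9427). Price 46.2898; hedge Δ=1.0000, bond B=-67.2302.
  t=0,j=0: stock 86.0000 → up 113.5200 (V=46.2898), down 51.6000 (V=-15.6302). Price 33.4764; hedge Δ=1.0000, bond B=-52.5236.
The time-0 hedge costs 33.4764, which is the no-arbitrage price.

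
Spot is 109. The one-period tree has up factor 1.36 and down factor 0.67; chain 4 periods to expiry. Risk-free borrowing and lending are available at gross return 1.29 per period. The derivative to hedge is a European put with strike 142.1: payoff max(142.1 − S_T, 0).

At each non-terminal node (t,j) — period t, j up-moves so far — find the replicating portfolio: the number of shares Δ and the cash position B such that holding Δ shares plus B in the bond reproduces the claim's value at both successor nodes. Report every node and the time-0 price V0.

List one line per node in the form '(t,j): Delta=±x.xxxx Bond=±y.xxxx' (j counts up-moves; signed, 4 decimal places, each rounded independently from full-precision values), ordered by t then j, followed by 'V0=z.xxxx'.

(0,0): Delta=-0.0866 Bond=10.5018
(1,0): Delta=-0.5994 Bond=51.0009
(1,1): Delta=-0.0580 Bond=9.3187
(2,0): Delta=-1.0000 Bond=85.3915
(2,1): Delta=-0.5771 Bond=63.5782
(2,2): Delta=-0.0292 Bond=6.2001
(3,0): Delta=-1.0000 Bond=110.1550
(3,1): Delta=-1.0000 Bond=110.1550
(3,2): Delta=-0.5536 Bond=78.8389
(3,3): Delta=0.0000 Bond=0.0000
V0=1.0657

No-arbitrage ⇒ martingale measure with p* = (R−d)/(u−d) = 0.8986.
Payoff layer (t=4): V(4,0)=120.1353, V(4,1)=97.5149, V(4,2)=51.5989, V(4,3)=0.0000, V(4,4)=0.0000
(3,0): S=32.7832. Δ = (V_up−V_dn)/(S_up−S_dn) = (97.5149−120.1353)/(44.5851−21.9647) = -1.0000. V = [p*·97.5149 + (1−p*)·120.1353]/1.29 = 77.3719. B = V − Δ·S = 110.1550.
(3,1): S=66.5449. Δ = (V_up−V_dn)/(S_up−S_dn) = (51.5989−97.5149)/(90.5011−44.5851) = -1.0000. V = [p*·51.5989 + (1−p*)·97.5149]/1.29 = 43.6101. B = V − Δ·S = 110.1550.
(3,2): S=135.0763. Δ = (V_up−V_dn)/(S_up−S_dn) = (0.0000−51.5989)/(183.7038−90.5011) = -0.5536. V = [p*·0.0000 + (1−p*)·51.5989]/1.29 = 4.0579. B = V − Δ·S = 78.8389.
(3,3): S=274.1847. Δ = (V_up−V_dn)/(S_up−S_dn) = (0.0000−0.0000)/(372.8912−183.7038) = 0.0000. V = [p*·0.0000 + (1−p*)·0.0000]/1.29 = 0.0000. B = V − Δ·S = 0.0000.
(2,0): S=48.9301. Δ = (V_up−V_dn)/(S_up−S_dn) = (43.6101−77.3719)/(66.5449−32.7832) = -1.0000. V = [p*·43.6101 + (1−p*)·77.3719]/1.29 = 36.4614. B = V − Δ·S = 85.3915.
(2,1): S=99.3208. Δ = (V_up−V_dn)/(S_up−S_dn) = (4.0579−43.6101)/(135.0763−66.5449) = -0.5771. V = [p*·4.0579 + (1−p*)·43.6101]/1.29 = 6.2561. B = V − Δ·S = 63.5782.
(2,2): S=201.6064. Δ = (V_up−V_dn)/(S_up−S_dn) = (0.0000−4.0579)/(274.1847−135.0763) = -0.0292. V = [p*·0.0000 + (1−p*)·4.0579]/1.29 = 0.3191. B = V − Δ·S = 6.2001.
(1,0): S=73.0300. Δ = (V_up−V_dn)/(S_up−S_dn) = (6.2561−36.4614)/(99.3208−48.9301) = -0.5994. V = [p*·6.2561 + (1−p*)·36.4614]/1.29 = 7.2252. B = V − Δ·S = 51.0009.
(1,1): S=148.2400. Δ = (V_up−V_dn)/(S_up−S_dn) = (0.3191−6.2561)/(201.6064−99.3208) = -0.0580. V = [p*·0.3191 + (1−p*)·6.2561]/1.29 = 0.7143. B = V − Δ·S = 9.3187.
(0,0): S=109.0000. Δ = (V_up−V_dn)/(S_up−S_dn) = (0.7143−7.2252)/(148.2400−73.0300) = -0.0866. V = [p*·0.7143 + (1−p*)·7.2252]/1.29 = 1.0657. B = V − Δ·S = 10.5018.
Each (Δ,B) replicates both successor values, so the strategy is self-financing and V0 is arbitrage-free.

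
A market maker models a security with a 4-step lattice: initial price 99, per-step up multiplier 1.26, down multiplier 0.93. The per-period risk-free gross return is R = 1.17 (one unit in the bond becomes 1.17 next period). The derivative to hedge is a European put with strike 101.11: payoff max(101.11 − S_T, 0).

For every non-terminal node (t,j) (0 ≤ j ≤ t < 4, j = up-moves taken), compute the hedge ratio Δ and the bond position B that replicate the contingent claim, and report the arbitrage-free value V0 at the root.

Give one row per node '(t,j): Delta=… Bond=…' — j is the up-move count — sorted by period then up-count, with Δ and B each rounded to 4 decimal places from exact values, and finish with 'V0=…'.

Risk-neutral probability p* = (R−d)/(u−d) = (1.17−0.93)/(1.26−0.93) = 0.7273.
Terminal payoffs: V(4,0)=27.0529, V(4,1)=0.7745, V(4,2)=0.0000, V(4,3)=0.0000, V(4,4)=0.0000
(3,0): S=79.6313. Δ = (V_up−V_dn)/(S_up−S_dn) = (0.7745−27.0529)/(100.3355−74.0571) = -1.0000. V = [p*·0.7745 + (1−p*)·27.0529]/1.17 = 6.7875. B = V − Δ·S = 86.4188.
(3,1): S=107.8876. Δ = (V_up−V_dn)/(S_up−S_dn) = (0.0000−0.7745)/(135.9384−100.3355) = -0.0218. V = [p*·0.0000 + (1−p*)·0.7745]/1.17 = 0.1805. B = V − Δ·S = 2.5275.
(3,2): S=146.1703. Δ = (V_up−V_dn)/(S_up−S_dn) = (0.0000−0.0000)/(184.1746−135.9384) = 0.0000. V = [p*·0.0000 + (1−p*)·0.0000]/1.17 = 0.0000. B = V − Δ·S = 0.0000.
(3,3): S=198.0372. Δ = (V_up−V_dn)/(S_up−S_dn) = (0.0000−0.0000)/(249.5269−184.1746) = 0.0000. V = [p*·0.0000 + (1−p*)·0.0000]/1.17 = 0.0000. B = V − Δ·S = 0.0000.
(2,0): S=85.6251. Δ = (V_up−V_dn)/(S_up−S_dn) = (0.1805−6.7875)/(107.8876−79.6313) = -0.2338. V = [p*·0.1805 + (1−p*)·6.7875]/1.17 = 1.6944. B = V − Δ·S = 21.7154.
(2,1): S=116.0082. Δ = (V_up−V_dn)/(S_up−S_dn) = (0.0000−0.1805)/(146.1703−107.8876) = -0.0047. V = [p*·0.0000 + (1−p*)·0.1805]/1.17 = 0.0421. B = V − Δ·S = 0.5892.
(2,2): S=157.1724. Δ = (V_up−V_dn)/(S_up−S_dn) = (0.0000−0.0000)/(198.0372−146.1703) = 0.0000. V = [p*·0.0000 + (1−p*)·0.0000]/1.17 = 0.0000. B = V − Δ·S = 0.0000.
(1,0): S=92.0700. Δ = (V_up−V_dn)/(S_up−S_dn) = (0.0421−1.6944)/(116.0082−85.6251) = -0.0544. V = [p*·0.0421 + (1−p*)·1.6944]/1.17 = 0.4211. B = V − Δ·S = 5.4281.
(1,1): S=124.7400. Δ = (V_up−V_dn)/(S_up−S_dn) = (0.0000−0.0421)/(157.1724−116.0082) = -0.0010. V = [p*·0.0000 + (1−p*)·0.0421]/1.17 = 0.0098. B = V − Δ·S = 0.1373.
(0,0): S=99.0000. Δ = (V_up−V_dn)/(S_up−S_dn) = (0.0098−0.4211)/(124.7400−92.0700) = -0.0126. V = [p*·0.0098 + (1−p*)·0.4211]/1.17 = 0.1043. B = V − Δ·S = 1.3507.
Root portfolio cost Δ·99+B reproduces V0=0.1043.

(0,0): Delta=-0.0126 Bond=1.3507
(1,0): Delta=-0.0544 Bond=5.4281
(1,1): Delta=-0.0010 Bond=0.1373
(2,0): Delta=-0.2338 Bond=21.7154
(2,1): Delta=-0.0047 Bond=0.5892
(2,2): Delta=0.0000 Bond=0.0000
(3,0): Delta=-1.0000 Bond=86.4188
(3,1): Delta=-0.0218 Bond=2.5275
(3,2): Delta=0.0000 Bond=0.0000
(3,3): Delta=0.0000 Bond=0.0000
V0=0.1043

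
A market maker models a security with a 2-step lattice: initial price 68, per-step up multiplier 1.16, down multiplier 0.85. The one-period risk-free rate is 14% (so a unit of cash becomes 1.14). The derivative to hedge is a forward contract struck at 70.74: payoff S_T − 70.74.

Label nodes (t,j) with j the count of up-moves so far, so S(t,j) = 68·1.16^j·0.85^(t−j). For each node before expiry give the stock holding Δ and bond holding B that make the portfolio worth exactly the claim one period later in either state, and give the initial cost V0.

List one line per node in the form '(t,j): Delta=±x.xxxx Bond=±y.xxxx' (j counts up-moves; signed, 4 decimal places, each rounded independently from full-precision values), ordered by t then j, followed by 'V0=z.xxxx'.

Since d<R<u, set p* = (R−d)/(u−d) = 0.9355; price each node as the discounted p*-expectation of its children.
Payoff layer (t=2): V(2,0)=-21.6100, V(2,1)=-3.6920, V(2,2)=20.7608
(1,0): S=57.8000. Δ = (V_up−V_dn)/(S_up−S_dn) = (-3.6920−-21.6100)/(67.0480−49.1300) = 1.0000. V = [p*·-3.6920 + (1−p*)·-21.6100]/1.14 = -4.2526. B = V − Δ·S = -62.0526.
(1,1): S=78.8800. Δ = (V_up−V_dn)/(S_up−S_dn) = (20.7608−-3.6920)/(91.5008−67.0480) = 1.0000. V = [p*·20.7608 + (1−p*)·-3.6920]/1.14 = 16.8274. B = V − Δ·S = -62.0526.
(0,0): S=68.0000. Δ = (V_up−V_dn)/(S_up−S_dn) = (16.8274−-4.2526)/(78.8800−57.8000) = 1.0000. V = [p*·16.8274 + (1−p*)·-4.2526]/1.14 = 13.5679. B = V − Δ·S = -54.4321.
Root portfolio cost Δ·68+B reproduces V0=13.5679.

(0,0): Delta=1.0000 Bond=-54.4321
(1,0): Delta=1.0000 Bond=-62.0526
(1,1): Delta=1.0000 Bond=-62.0526
V0=13.5679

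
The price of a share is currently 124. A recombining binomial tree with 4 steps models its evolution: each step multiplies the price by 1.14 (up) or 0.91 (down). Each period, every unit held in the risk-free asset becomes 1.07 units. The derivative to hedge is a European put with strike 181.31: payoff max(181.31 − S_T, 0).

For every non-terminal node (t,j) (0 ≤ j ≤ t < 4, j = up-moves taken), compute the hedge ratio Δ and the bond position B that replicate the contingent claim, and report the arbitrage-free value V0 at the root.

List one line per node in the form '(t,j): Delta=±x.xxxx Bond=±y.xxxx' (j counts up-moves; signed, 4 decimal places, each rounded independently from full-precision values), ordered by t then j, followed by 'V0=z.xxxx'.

(0,0): Delta=-0.7290 Bond=109.7455
(1,0): Delta=-1.0000 Bond=148.0030
(1,1): Delta=-0.6344 Bond=104.0510
(2,0): Delta=-1.0000 Bond=158.3632
(2,1): Delta=-1.0000 Bond=158.3632
(2,2): Delta=-0.5067 Bond=90.7596
(3,0): Delta=-1.0000 Bond=169.4486
(3,1): Delta=-1.0000 Bond=169.4486
(3,2): Delta=-1.0000 Bond=169.4486
(3,3): Delta=-0.3345 Bond=65.4658
V0=19.3447

Under the risk-neutral measure, an up-move has probability p* = (R−d)/(u−d) = 0.6957 and values discount at R = 1.07.
Payoff layer (t=4): V(4,0)=96.2770, V(4,1)=74.7852, V(4,2)=47.8614, V(4,3)=14.1326, V(4,4)=0.0000
(3,0): S=93.4428. Δ = (V_up−V_dn)/(S_up−S_dn) = (74.7852−96.2770)/(106.5248−85.0330) = -1.0000. V = [p*·74.7852 + (1−p*)·96.2770]/1.07 = 76.0058. B = V − Δ·S = 169.4486.
(3,1): S=117.0602. Δ = (V_up−V_dn)/(S_up−S_dn) = (47.8614−74.7852)/(133.4486−106.5248) = -1.0000. V = [p*·47.8614 + (1−p*)·74.7852]/1.07 = 52.3884. B = V − Δ·S = 169.4486.
(3,2): S=146.6469. Δ = (V_up−V_dn)/(S_up−S_dn) = (14.1326−47.8614)/(167.1774−133.4486) = -1.0000. V = [p*·14.1326 + (1−p*)·47.8614]/1.07 = 22.8017. B = V − Δ·S = 169.4486.
(3,3): S=183.7115. Δ = (V_up−V_dn)/(S_up−S_dn) = (0.0000−14.1326)/(209.4311−167.1774) = -0.3345. V = [p*·0.0000 + (1−p*)·14.1326]/1.07 = 4.0198. B = V − Δ·S = 65.4658.
(2,0): S=102.6844. Δ = (V_up−V_dn)/(S_up−S_dn) = (52.3884−76.0058)/(117.0602−93.4428) = -1.0000. V = [p*·52.3884 + (1−p*)·76.0058]/1.07 = 55.6788. B = V − Δ·S = 158.3632.
(2,1): S=128.6376. Δ = (V_up−V_dn)/(S_up−S_dn) = (22.8017−52.3884)/(146.6469−117.0602) = -1.0000. V = [p*·22.8017 + (1−p*)·52.3884]/1.07 = 29.7256. B = V − Δ·S = 158.3632.
(2,2): S=161.1504. Δ = (V_up−V_dn)/(S_up−S_dn) = (4.0198−22.8017)/(183.7115−146.6469) = -0.5067. V = [p*·4.0198 + (1−p*)·22.8017]/1.07 = 9.0991. B = V − Δ·S = 90.7596.
(1,0): S=112.8400. Δ = (V_up−V_dn)/(S_up−S_dn) = (29.7256−55.6788)/(128.6376−102.6844) = -1.0000. V = [p*·29.7256 + (1−p*)·55.6788]/1.07 = 35.1630. B = V − Δ·S = 148.0030.
(1,1): S=141.3600. Δ = (V_up−V_dn)/(S_up−S_dn) = (9.0991−29.7256)/(161.1504−128.6376) = -0.6344. V = [p*·9.0991 + (1−p*)·29.7256]/1.07 = 14.3708. B = V − Δ·S = 104.0510.
(0,0): S=124.0000. Δ = (V_up−V_dn)/(S_up−S_dn) = (14.3708−35.1630)/(141.3600−112.8400) = -0.7290. V = [p*·14.3708 + (1−p*)·35.1630]/1.07 = 19.3447. B = V − Δ·S = 109.7455.
Check: Δ(0,0)·S0 + B(0,0) = 19.3447 = V0.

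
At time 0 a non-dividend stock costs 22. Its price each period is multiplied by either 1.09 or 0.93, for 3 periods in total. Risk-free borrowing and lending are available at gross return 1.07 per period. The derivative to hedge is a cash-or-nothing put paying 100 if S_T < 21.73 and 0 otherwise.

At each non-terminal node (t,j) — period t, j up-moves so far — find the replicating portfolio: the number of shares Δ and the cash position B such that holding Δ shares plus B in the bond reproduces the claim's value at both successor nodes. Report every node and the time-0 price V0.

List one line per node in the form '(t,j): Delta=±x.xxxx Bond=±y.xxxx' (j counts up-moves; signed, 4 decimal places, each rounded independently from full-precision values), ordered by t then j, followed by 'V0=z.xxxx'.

(0,0): Delta=-5.4280 Bond=122.9230
(1,0): Delta=-24.9804 Bond=531.5694
(1,1): Delta=-3.0448 Bond=74.3788
(2,0): Delta=0.0000 Bond=93.4579
(2,1): Delta=-28.0251 Bond=636.6822
(2,2): Delta=0.0000 Bond=0.0000
V0=3.5075

No-arbitrage ⇒ martingale measure with p* = (R−d)/(u−d) = 0.8750.
Terminal values V(3,·): V(3,0)=100.0000, V(3,1)=100.0000, V(3,2)=0.0000, V(3,3)=0.0000
(2,0): S=19.0278. Δ = (V_up−V_dn)/(S_up−S_dn) = (100.0000−100.0000)/(20.7403−17.6959) = 0.0000. V = [p*·100.0000 + (1−p*)·100.0000]/1.07 = 93.4579. B = V − Δ·S = 93.4579.
(2,1): S=22.3014. Δ = (V_up−V_dn)/(S_up−S_dn) = (0.0000−100.0000)/(24.3085−20.7403) = -28.0251. V = [p*·0.0000 + (1−p*)·100.0000]/1.07 = 11.6822. B = V − Δ·S = 636.6822.
(2,2): S=26.1382. Δ = (V_up−V_dn)/(S_up−S_dn) = (0.0000−0.0000)/(28.4906−24.3085) = 0.0000. V = [p*·0.0000 + (1−p*)·0.0000]/1.07 = 0.0000. B = V − Δ·S = 0.0000.
(1,0): S=20.4600. Δ = (V_up−V_dn)/(S_up−S_dn) = (11.6822−93.4579)/(22.3014−19.0278) = -24.9804. V = [p*·11.6822 + (1−p*)·93.4579]/1.07 = 20.4712. B = V − Δ·S = 531.5694.
(1,1): S=23.9800. Δ = (V_up−V_dn)/(S_up−S_dn) = (0.0000−11.6822)/(26.1382−22.3014) = -3.0448. V = [p*·0.0000 + (1−p*)·11.6822]/1.07 = 1.3647. B = V − Δ·S = 74.3788.
(0,0): S=22.0000. Δ = (V_up−V_dn)/(S_up−S_dn) = (1.3647−20.4712)/(23.9800−20.4600) = -5.4280. V = [p*·1.3647 + (1−p*)·20.4712]/1.07 = 3.5075. B = V − Δ·S = 122.9230.
Self-financing check: at every node Δ·S+B equals the discounted successor values.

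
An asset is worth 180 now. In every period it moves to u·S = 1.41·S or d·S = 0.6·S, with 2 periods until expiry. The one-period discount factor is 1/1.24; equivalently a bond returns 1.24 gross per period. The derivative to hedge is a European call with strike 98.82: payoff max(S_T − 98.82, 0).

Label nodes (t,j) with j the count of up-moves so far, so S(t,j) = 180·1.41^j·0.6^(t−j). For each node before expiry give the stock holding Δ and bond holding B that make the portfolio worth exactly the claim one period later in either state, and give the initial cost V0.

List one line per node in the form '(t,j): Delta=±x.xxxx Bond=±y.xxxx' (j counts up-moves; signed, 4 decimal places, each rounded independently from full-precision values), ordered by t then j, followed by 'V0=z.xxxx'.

Risk-neutral probability p* = (R−d)/(u−d) = (1.24−0.6)/(1.41−0.6) = 0.7901.
Payoff layer (t=2): V(2,0)=0.0000, V(2,1)=53.4600, V(2,2)=259.0380
  t=1,j=0: stock 108.0000 → up 152.2800 (V=53.4600), down 64.8000 (V=0.0000). Price 34.0645; hedge Δ=0.6111, bond B=-31.9355.
  t=1,j=1: stock 253.8000 → up 357.8580 (V=259.0380), down 152.2800 (V=53.4600). Price 174.1065; hedge Δ=1.0000, bond B=-79.6935.
  t=0,j=0: stock 180.0000 → up 253.8000 (V=174.1065), down 108.0000 (V=34.0645). Price 116.7056; hedge Δ=0.9605, bond B=-56.1857.
Each (Δ,B) replicates both successor values, so the strategy is self-financing and V0 is arbitrage-free.

(0,0): Delta=0.9605 Bond=-56.1857
(1,0): Delta=0.6111 Bond=-31.9355
(1,1): Delta=1.0000 Bond=-79.6935
V0=116.7056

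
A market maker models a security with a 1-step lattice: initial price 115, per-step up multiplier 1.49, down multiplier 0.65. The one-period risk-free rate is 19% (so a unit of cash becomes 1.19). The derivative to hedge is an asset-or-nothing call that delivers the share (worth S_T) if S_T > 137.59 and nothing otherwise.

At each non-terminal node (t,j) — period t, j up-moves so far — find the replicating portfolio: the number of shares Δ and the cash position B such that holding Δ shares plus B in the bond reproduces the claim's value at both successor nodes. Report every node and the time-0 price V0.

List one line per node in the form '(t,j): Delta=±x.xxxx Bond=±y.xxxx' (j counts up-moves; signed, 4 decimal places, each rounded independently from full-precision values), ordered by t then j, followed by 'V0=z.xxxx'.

(0,0): Delta=1.7738 Bond=-111.4221
V0=92.5660

No-arbitrage ⇒ martingale measure with p* = (R−d)/(u−d) = 0.6429.
Payoff layer (t=1): V(1,0)=0.0000, V(1,1)=171.3500
(0,0): S=115.0000. Δ = (V_up−V_dn)/(S_up−S_dn) = (171.3500−0.0000)/(171.3500−74.7500) = 1.7738. V = [p*·171.3500 + (1−p*)·0.0000]/1.19 = 92.5660. B = V − Δ·S = -111.4221.
Root portfolio cost Δ·115+B reproduces V0=92.5660.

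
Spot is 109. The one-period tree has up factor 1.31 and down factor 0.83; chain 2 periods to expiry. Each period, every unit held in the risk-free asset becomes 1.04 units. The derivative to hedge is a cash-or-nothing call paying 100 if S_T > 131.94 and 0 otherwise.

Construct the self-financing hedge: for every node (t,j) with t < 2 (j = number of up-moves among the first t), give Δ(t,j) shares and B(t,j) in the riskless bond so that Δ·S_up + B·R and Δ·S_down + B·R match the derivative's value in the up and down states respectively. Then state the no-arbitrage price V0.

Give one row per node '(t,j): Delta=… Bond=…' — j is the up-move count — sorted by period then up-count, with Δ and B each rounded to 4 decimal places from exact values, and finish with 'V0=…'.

No-arbitrage ⇒ martingale measure with p* = (R−d)/(u−d) = 0.4375.
Payoff layer (t=2): V(2,0)=0.0000, V(2,1)=0.0000, V(2,2)=100.0000
  t=1,j=0: stock 90.4700 → up 118.5157 (V=0.0000), down 75.0901 (V=0.0000). Price 0.0000; hedge Δ=0.0000, bond B=0.0000.
  t=1,j=1: stock 142.7900 → up 187.0549 (V=100.0000), down 118.5157 (V=0.0000). Price 42.0673; hedge Δ=1.4590, bond B=-166.2660.
  t=0,j=0: stock 109.0000 → up 142.7900 (V=42.0673), down 90.4700 (V=0.0000). Price 17.6966; hedge Δ=0.8040, bond B=-69.9436.
Each (Δ,B) replicates both successor values, so the strategy is self-financing and V0 is arbitrage-free.

(0,0): Delta=0.8040 Bond=-69.9436
(1,0): Delta=0.0000 Bond=0.0000
(1,1): Delta=1.4590 Bond=-166.2660
V0=17.6966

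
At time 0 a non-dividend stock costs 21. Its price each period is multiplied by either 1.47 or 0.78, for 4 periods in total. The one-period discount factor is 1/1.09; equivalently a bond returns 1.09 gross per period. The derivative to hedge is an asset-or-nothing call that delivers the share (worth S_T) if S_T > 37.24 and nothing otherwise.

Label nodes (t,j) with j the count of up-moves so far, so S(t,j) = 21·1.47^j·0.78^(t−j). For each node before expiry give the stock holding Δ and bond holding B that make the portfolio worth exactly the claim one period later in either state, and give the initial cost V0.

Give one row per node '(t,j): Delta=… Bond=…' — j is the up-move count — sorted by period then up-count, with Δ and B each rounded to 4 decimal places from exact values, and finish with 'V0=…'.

(0,0): Delta=1.1471 Bond=-13.8959
(1,0): Delta=0.7821 Bond=-9.1676
(1,1): Delta=1.3845 Bond=-22.4755
(2,0): Delta=0.0000 Bond=0.0000
(2,1): Delta=1.2908 Bond=-22.2419
(2,2): Delta=1.4455 Bond=-27.2642
(3,0): Delta=0.0000 Bond=0.0000
(3,1): Delta=0.0000 Bond=0.0000
(3,2): Delta=2.1304 Bond=-53.9616
(3,3): Delta=1.0000 Bond=0.0000
V0=10.1939

Since d<R<u, set p* = (R−d)/(u−d) = 0.4493; price each node as the discounted p*-expectation of its children.
Payoff layer (t=4): V(4,0)=0.0000, V(4,1)=0.0000, V(4,2)=0.0000, V(4,3)=52.0314, V(4,4)=98.0593
Node (3,0) S=9.9656: V=(p*·0.0000+(1−p*)·0.0000)/1.09=0.0000; Δ=(0.0000−0.0000)/(14.6494−7.7732)=0.0000; B=V−Δ·S=0.0000
Node (3,1) S=18.7813: V=(p*·0.0000+(1−p*)·0.0000)/1.09=0.0000; Δ=(0.0000−0.0000)/(27.6085−14.6494)=0.0000; B=V−Δ·S=0.0000
Node (3,2) S=35.3955: V=(p*·52.0314+(1−p*)·0.0000)/1.09=21.4463; Δ=(52.0314−0.0000)/(52.0314−27.6085)=2.1304; B=V−Δ·S=-53.9616
Node (3,3) S=66.7070: V=(p*·98.0593+(1−p*)·52.0314)/1.09=66.7070; Δ=(98.0593−52.0314)/(98.0593−52.0314)=1.0000; B=V−Δ·S=0.0000
Node (2,0) S=12.7764: V=(p*·0.0000+(1−p*)·0.0000)/1.09=0.0000; Δ=(0.0000−0.0000)/(18.7813−9.9656)=0.0000; B=V−Δ·S=0.0000
Node (2,1) S=24.0786: V=(p*·21.4463+(1−p*)·0.0000)/1.09=8.8397; Δ=(21.4463−0.0000)/(35.3955−18.7813)=1.2908; B=V−Δ·S=-22.2419
Node (2,2) S=45.3789: V=(p*·66.7070+(1−p*)·21.4463)/1.09=38.3310; Δ=(66.7070−21.4463)/(66.7070−35.3955)=1.4455; B=V−Δ·S=-27.2642
Node (1,0) S=16.3800: V=(p*·8.8397+(1−p*)·0.0000)/1.09=3.6435; Δ=(8.8397−0.0000)/(24.0786−12.7764)=0.7821; B=V−Δ·S=-9.1676
Node (1,1) S=30.8700: V=(p*·38.3310+(1−p*)·8.8397)/1.09=20.2655; Δ=(38.3310−8.8397)/(45.3789−24.0786)=1.3845; B=V−Δ·S=-22.4755
Node (0,0) S=21.0000: V=(p*·20.2655+(1−p*)·3.6435)/1.09=10.1939; Δ=(20.2655−3.6435)/(30.8700−16.3800)=1.1471; B=V−Δ·S=-13.8959
The time-0 hedge costs 10.1939, which is the no-arbitrage price.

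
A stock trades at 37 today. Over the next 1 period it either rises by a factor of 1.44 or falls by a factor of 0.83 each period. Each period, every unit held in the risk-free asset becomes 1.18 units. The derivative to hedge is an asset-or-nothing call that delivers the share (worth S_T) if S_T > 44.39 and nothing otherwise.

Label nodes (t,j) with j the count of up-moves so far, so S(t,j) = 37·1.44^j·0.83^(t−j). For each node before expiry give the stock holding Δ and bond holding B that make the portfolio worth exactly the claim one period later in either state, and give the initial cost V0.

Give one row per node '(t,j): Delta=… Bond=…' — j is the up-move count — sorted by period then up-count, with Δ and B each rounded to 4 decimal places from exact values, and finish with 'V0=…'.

Risk-neutral probability p* = (R−d)/(u−d) = (1.18−0.83)/(1.44−0.83) = 0.5738.
At expiry t=1: V(1,0)=0.0000, V(1,1)=53.2800
Node (0,0) S=37.0000: V=(p*·53.2800+(1−p*)·0.0000)/1.18=25.9072; Δ=(53.2800−0.0000)/(53.2800−30.7100)=2.3607; B=V−Δ·S=-61.4371
Self-financing check: at every node Δ·S+B equals the discounted successor values.

(0,0): Delta=2.3607 Bond=-61.4371
V0=25.9072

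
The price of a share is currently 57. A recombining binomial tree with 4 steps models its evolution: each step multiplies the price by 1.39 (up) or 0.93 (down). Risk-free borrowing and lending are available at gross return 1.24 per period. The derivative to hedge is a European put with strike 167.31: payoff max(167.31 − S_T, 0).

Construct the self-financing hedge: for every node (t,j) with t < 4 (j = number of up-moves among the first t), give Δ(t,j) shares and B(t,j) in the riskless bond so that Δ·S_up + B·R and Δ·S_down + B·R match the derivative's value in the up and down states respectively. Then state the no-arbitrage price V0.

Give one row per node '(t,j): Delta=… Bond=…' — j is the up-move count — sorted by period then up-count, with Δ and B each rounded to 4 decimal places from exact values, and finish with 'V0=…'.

(0,0): Delta=-0.7216 Bond=58.8665
(1,0): Delta=-1.0000 Bond=87.7520
(1,1): Delta=-0.6315 Bond=65.8538
(2,0): Delta=-1.0000 Bond=108.8124
(2,1): Delta=-1.0000 Bond=108.8124
(2,2): Delta=-0.5122 Bond=68.5198
(3,0): Delta=-1.0000 Bond=134.9274
(3,1): Delta=-1.0000 Bond=134.9274
(3,2): Delta=-1.0000 Bond=134.9274
(3,3): Delta=-0.3543 Bond=60.7890
V0=17.7348

The replicating-portfolio and risk-neutral prices coincide; use p* = (1.24−0.93)/(1.39−0.93) = 0.6739 for the latter.
At expiry t=4: V(4,0)=124.6710, V(4,1)=103.5808, V(4,2)=72.0588, V(4,3)=24.9453, V(4,4)=0.0000
(3,0): S=45.8483. Δ = (V_up−V_dn)/(S_up−S_dn) = (103.5808−124.6710)/(63.7292−42.6390) = -1.0000. V = [p*·103.5808 + (1−p*)·124.6710]/1.24 = 89.0791. B = V − Δ·S = 134.9274.
(3,1): S=68.5260. Δ = (V_up−V_dn)/(S_up−S_dn) = (72.0588−103.5808)/(95.2512−63.7292) = -1.0000. V = [p*·72.0588 + (1−p*)·103.5808]/1.24 = 66.4014. B = V − Δ·S = 134.9274.
(3,2): S=102.4206. Δ = (V_up−V_dn)/(S_up−S_dn) = (24.9453−72.0588)/(142.3647−95.2512) = -1.0000. V = [p*·24.9453 + (1−p*)·72.0588]/1.24 = 32.5068. B = V − Δ·S = 134.9274.
(3,3): S=153.0803. Δ = (V_up−V_dn)/(S_up−S_dn) = (0.0000−24.9453)/(212.7816−142.3647) = -0.3543. V = [p*·0.0000 + (1−p*)·24.9453]/1.24 = 6.5600. B = V − Δ·S = 60.7890.
(2,0): S=49.2993. Δ = (V_up−V_dn)/(S_up−S_dn) = (66.4014−89.0791)/(68.5260−45.8483) = -1.0000. V = [p*·66.4014 + (1−p*)·89.0791]/1.24 = 59.5131. B = V − Δ·S = 108.8124.
(2,1): S=73.6839. Δ = (V_up−V_dn)/(S_up−S_dn) = (32.5068−66.4014)/(102.4206−68.5260) = -1.0000. V = [p*·32.5068 + (1−p*)·66.4014]/1.24 = 35.1285. B = V − Δ·S = 108.8124.
(2,2): S=110.1297. Δ = (V_up−V_dn)/(S_up−S_dn) = (6.5600−32.5068)/(153.0803−102.4206) = -0.5122. V = [p*·6.5600 + (1−p*)·32.5068]/1.24 = 12.1136. B = V − Δ·S = 68.5198.
(1,0): S=53.0100. Δ = (V_up−V_dn)/(S_up−S_dn) = (35.1285−59.5131)/(73.6839−49.2993) = -1.0000. V = [p*·35.1285 + (1−p*)·59.5131]/1.24 = 34.7420. B = V − Δ·S = 87.7520.
(1,1): S=79.2300. Δ = (V_up−V_dn)/(S_up−S_dn) = (12.1136−35.1285)/(110.1297−73.6839) = -0.6315. V = [p*·12.1136 + (1−p*)·35.1285]/1.24 = 15.8214. B = V − Δ·S = 65.8538.
(0,0): S=57.0000. Δ = (V_up−V_dn)/(S_up−S_dn) = (15.8214−34.7420)/(79.2300−53.0100) = -0.7216. V = [p*·15.8214 + (1−p*)·34.7420]/1.24 = 17.7348. B = V − Δ·S = 58.8665.
Root portfolio cost Δ·57+B reproduces V0=17.7348.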